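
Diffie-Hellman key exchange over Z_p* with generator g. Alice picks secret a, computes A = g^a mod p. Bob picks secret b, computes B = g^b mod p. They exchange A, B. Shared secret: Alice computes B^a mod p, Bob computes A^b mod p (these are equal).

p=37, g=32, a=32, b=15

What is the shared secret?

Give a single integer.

Answer: 10

Derivation:
A = 32^32 mod 37  (bits of 32 = 100000)
  bit 0 = 1: r = r^2 * 32 mod 37 = 1^2 * 32 = 1*32 = 32
  bit 1 = 0: r = r^2 mod 37 = 32^2 = 25
  bit 2 = 0: r = r^2 mod 37 = 25^2 = 33
  bit 3 = 0: r = r^2 mod 37 = 33^2 = 16
  bit 4 = 0: r = r^2 mod 37 = 16^2 = 34
  bit 5 = 0: r = r^2 mod 37 = 34^2 = 9
  -> A = 9
B = 32^15 mod 37  (bits of 15 = 1111)
  bit 0 = 1: r = r^2 * 32 mod 37 = 1^2 * 32 = 1*32 = 32
  bit 1 = 1: r = r^2 * 32 mod 37 = 32^2 * 32 = 25*32 = 23
  bit 2 = 1: r = r^2 * 32 mod 37 = 23^2 * 32 = 11*32 = 19
  bit 3 = 1: r = r^2 * 32 mod 37 = 19^2 * 32 = 28*32 = 8
  -> B = 8
s = B^a = 8^32 mod 37  (bits of 32 = 100000)
  bit 0 = 1: r = r^2 * 8 mod 37 = 1^2 * 8 = 1*8 = 8
  bit 1 = 0: r = r^2 mod 37 = 8^2 = 27
  bit 2 = 0: r = r^2 mod 37 = 27^2 = 26
  bit 3 = 0: r = r^2 mod 37 = 26^2 = 10
  bit 4 = 0: r = r^2 mod 37 = 10^2 = 26
  bit 5 = 0: r = r^2 mod 37 = 26^2 = 10
  -> s = B^a = 10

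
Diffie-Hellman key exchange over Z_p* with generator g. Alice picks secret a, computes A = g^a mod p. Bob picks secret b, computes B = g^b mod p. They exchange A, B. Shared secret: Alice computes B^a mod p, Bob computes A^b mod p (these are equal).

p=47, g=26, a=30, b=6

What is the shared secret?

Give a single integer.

Answer: 28

Derivation:
A = 26^30 mod 47  (bits of 30 = 11110)
  bit 0 = 1: r = r^2 * 26 mod 47 = 1^2 * 26 = 1*26 = 26
  bit 1 = 1: r = r^2 * 26 mod 47 = 26^2 * 26 = 18*26 = 45
  bit 2 = 1: r = r^2 * 26 mod 47 = 45^2 * 26 = 4*26 = 10
  bit 3 = 1: r = r^2 * 26 mod 47 = 10^2 * 26 = 6*26 = 15
  bit 4 = 0: r = r^2 mod 47 = 15^2 = 37
  -> A = 37
B = 26^6 mod 47  (bits of 6 = 110)
  bit 0 = 1: r = r^2 * 26 mod 47 = 1^2 * 26 = 1*26 = 26
  bit 1 = 1: r = r^2 * 26 mod 47 = 26^2 * 26 = 18*26 = 45
  bit 2 = 0: r = r^2 mod 47 = 45^2 = 4
  -> B = 4
s = B^a = 4^30 mod 47  (bits of 30 = 11110)
  bit 0 = 1: r = r^2 * 4 mod 47 = 1^2 * 4 = 1*4 = 4
  bit 1 = 1: r = r^2 * 4 mod 47 = 4^2 * 4 = 16*4 = 17
  bit 2 = 1: r = r^2 * 4 mod 47 = 17^2 * 4 = 7*4 = 28
  bit 3 = 1: r = r^2 * 4 mod 47 = 28^2 * 4 = 32*4 = 34
  bit 4 = 0: r = r^2 mod 47 = 34^2 = 28
  -> s = B^a = 28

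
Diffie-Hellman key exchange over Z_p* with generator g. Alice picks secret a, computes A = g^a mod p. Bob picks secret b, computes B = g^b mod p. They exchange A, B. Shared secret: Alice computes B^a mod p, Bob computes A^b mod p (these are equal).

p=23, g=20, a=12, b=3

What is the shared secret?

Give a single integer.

Answer: 4

Derivation:
A = 20^12 mod 23  (bits of 12 = 1100)
  bit 0 = 1: r = r^2 * 20 mod 23 = 1^2 * 20 = 1*20 = 20
  bit 1 = 1: r = r^2 * 20 mod 23 = 20^2 * 20 = 9*20 = 19
  bit 2 = 0: r = r^2 mod 23 = 19^2 = 16
  bit 3 = 0: r = r^2 mod 23 = 16^2 = 3
  -> A = 3
B = 20^3 mod 23  (bits of 3 = 11)
  bit 0 = 1: r = r^2 * 20 mod 23 = 1^2 * 20 = 1*20 = 20
  bit 1 = 1: r = r^2 * 20 mod 23 = 20^2 * 20 = 9*20 = 19
  -> B = 19
s = B^a = 19^12 mod 23  (bits of 12 = 1100)
  bit 0 = 1: r = r^2 * 19 mod 23 = 1^2 * 19 = 1*19 = 19
  bit 1 = 1: r = r^2 * 19 mod 23 = 19^2 * 19 = 16*19 = 5
  bit 2 = 0: r = r^2 mod 23 = 5^2 = 2
  bit 3 = 0: r = r^2 mod 23 = 2^2 = 4
  -> s = B^a = 4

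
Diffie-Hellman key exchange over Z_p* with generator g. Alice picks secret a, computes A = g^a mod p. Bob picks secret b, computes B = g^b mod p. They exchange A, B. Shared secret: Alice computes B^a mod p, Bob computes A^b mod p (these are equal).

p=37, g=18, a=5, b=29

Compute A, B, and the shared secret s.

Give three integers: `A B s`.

Answer: 15 20 18

Derivation:
A = 18^5 mod 37  (bits of 5 = 101)
  bit 0 = 1: r = r^2 * 18 mod 37 = 1^2 * 18 = 1*18 = 18
  bit 1 = 0: r = r^2 mod 37 = 18^2 = 28
  bit 2 = 1: r = r^2 * 18 mod 37 = 28^2 * 18 = 7*18 = 15
  -> A = 15
B = 18^29 mod 37  (bits of 29 = 11101)
  bit 0 = 1: r = r^2 * 18 mod 37 = 1^2 * 18 = 1*18 = 18
  bit 1 = 1: r = r^2 * 18 mod 37 = 18^2 * 18 = 28*18 = 23
  bit 2 = 1: r = r^2 * 18 mod 37 = 23^2 * 18 = 11*18 = 13
  bit 3 = 0: r = r^2 mod 37 = 13^2 = 21
  bit 4 = 1: r = r^2 * 18 mod 37 = 21^2 * 18 = 34*18 = 20
  -> B = 20
s = B^a = 20^5 mod 37  (bits of 5 = 101)
  bit 0 = 1: r = r^2 * 20 mod 37 = 1^2 * 20 = 1*20 = 20
  bit 1 = 0: r = r^2 mod 37 = 20^2 = 30
  bit 2 = 1: r = r^2 * 20 mod 37 = 30^2 * 20 = 12*20 = 18
  -> s = B^a = 18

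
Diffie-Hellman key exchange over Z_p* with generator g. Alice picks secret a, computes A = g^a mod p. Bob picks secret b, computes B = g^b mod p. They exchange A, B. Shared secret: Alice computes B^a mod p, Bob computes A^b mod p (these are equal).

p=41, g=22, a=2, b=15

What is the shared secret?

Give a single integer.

A = 22^2 mod 41  (bits of 2 = 10)
  bit 0 = 1: r = r^2 * 22 mod 41 = 1^2 * 22 = 1*22 = 22
  bit 1 = 0: r = r^2 mod 41 = 22^2 = 33
  -> A = 33
B = 22^15 mod 41  (bits of 15 = 1111)
  bit 0 = 1: r = r^2 * 22 mod 41 = 1^2 * 22 = 1*22 = 22
  bit 1 = 1: r = r^2 * 22 mod 41 = 22^2 * 22 = 33*22 = 29
  bit 2 = 1: r = r^2 * 22 mod 41 = 29^2 * 22 = 21*22 = 11
  bit 3 = 1: r = r^2 * 22 mod 41 = 11^2 * 22 = 39*22 = 38
  -> B = 38
s = B^a = 38^2 mod 41  (bits of 2 = 10)
  bit 0 = 1: r = r^2 * 38 mod 41 = 1^2 * 38 = 1*38 = 38
  bit 1 = 0: r = r^2 mod 41 = 38^2 = 9
  -> s = B^a = 9

Answer: 9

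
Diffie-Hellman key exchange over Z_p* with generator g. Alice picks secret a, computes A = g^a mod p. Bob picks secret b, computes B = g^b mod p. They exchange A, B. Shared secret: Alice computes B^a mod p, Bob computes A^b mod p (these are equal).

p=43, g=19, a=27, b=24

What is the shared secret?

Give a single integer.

A = 19^27 mod 43  (bits of 27 = 11011)
  bit 0 = 1: r = r^2 * 19 mod 43 = 1^2 * 19 = 1*19 = 19
  bit 1 = 1: r = r^2 * 19 mod 43 = 19^2 * 19 = 17*19 = 22
  bit 2 = 0: r = r^2 mod 43 = 22^2 = 11
  bit 3 = 1: r = r^2 * 19 mod 43 = 11^2 * 19 = 35*19 = 20
  bit 4 = 1: r = r^2 * 19 mod 43 = 20^2 * 19 = 13*19 = 32
  -> A = 32
B = 19^24 mod 43  (bits of 24 = 11000)
  bit 0 = 1: r = r^2 * 19 mod 43 = 1^2 * 19 = 1*19 = 19
  bit 1 = 1: r = r^2 * 19 mod 43 = 19^2 * 19 = 17*19 = 22
  bit 2 = 0: r = r^2 mod 43 = 22^2 = 11
  bit 3 = 0: r = r^2 mod 43 = 11^2 = 35
  bit 4 = 0: r = r^2 mod 43 = 35^2 = 21
  -> B = 21
s = B^a = 21^27 mod 43  (bits of 27 = 11011)
  bit 0 = 1: r = r^2 * 21 mod 43 = 1^2 * 21 = 1*21 = 21
  bit 1 = 1: r = r^2 * 21 mod 43 = 21^2 * 21 = 11*21 = 16
  bit 2 = 0: r = r^2 mod 43 = 16^2 = 41
  bit 3 = 1: r = r^2 * 21 mod 43 = 41^2 * 21 = 4*21 = 41
  bit 4 = 1: r = r^2 * 21 mod 43 = 41^2 * 21 = 4*21 = 41
  -> s = B^a = 41

Answer: 41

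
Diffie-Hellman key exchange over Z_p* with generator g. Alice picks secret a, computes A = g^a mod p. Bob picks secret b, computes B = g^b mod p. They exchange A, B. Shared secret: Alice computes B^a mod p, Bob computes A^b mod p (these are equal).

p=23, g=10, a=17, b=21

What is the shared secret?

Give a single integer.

A = 10^17 mod 23  (bits of 17 = 10001)
  bit 0 = 1: r = r^2 * 10 mod 23 = 1^2 * 10 = 1*10 = 10
  bit 1 = 0: r = r^2 mod 23 = 10^2 = 8
  bit 2 = 0: r = r^2 mod 23 = 8^2 = 18
  bit 3 = 0: r = r^2 mod 23 = 18^2 = 2
  bit 4 = 1: r = r^2 * 10 mod 23 = 2^2 * 10 = 4*10 = 17
  -> A = 17
B = 10^21 mod 23  (bits of 21 = 10101)
  bit 0 = 1: r = r^2 * 10 mod 23 = 1^2 * 10 = 1*10 = 10
  bit 1 = 0: r = r^2 mod 23 = 10^2 = 8
  bit 2 = 1: r = r^2 * 10 mod 23 = 8^2 * 10 = 18*10 = 19
  bit 3 = 0: r = r^2 mod 23 = 19^2 = 16
  bit 4 = 1: r = r^2 * 10 mod 23 = 16^2 * 10 = 3*10 = 7
  -> B = 7
s = B^a = 7^17 mod 23  (bits of 17 = 10001)
  bit 0 = 1: r = r^2 * 7 mod 23 = 1^2 * 7 = 1*7 = 7
  bit 1 = 0: r = r^2 mod 23 = 7^2 = 3
  bit 2 = 0: r = r^2 mod 23 = 3^2 = 9
  bit 3 = 0: r = r^2 mod 23 = 9^2 = 12
  bit 4 = 1: r = r^2 * 7 mod 23 = 12^2 * 7 = 6*7 = 19
  -> s = B^a = 19

Answer: 19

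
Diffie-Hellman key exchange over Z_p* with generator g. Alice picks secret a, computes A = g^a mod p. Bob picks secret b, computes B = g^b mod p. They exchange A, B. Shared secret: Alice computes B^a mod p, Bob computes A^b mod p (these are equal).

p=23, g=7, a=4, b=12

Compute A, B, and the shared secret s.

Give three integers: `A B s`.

Answer: 9 16 9

Derivation:
A = 7^4 mod 23  (bits of 4 = 100)
  bit 0 = 1: r = r^2 * 7 mod 23 = 1^2 * 7 = 1*7 = 7
  bit 1 = 0: r = r^2 mod 23 = 7^2 = 3
  bit 2 = 0: r = r^2 mod 23 = 3^2 = 9
  -> A = 9
B = 7^12 mod 23  (bits of 12 = 1100)
  bit 0 = 1: r = r^2 * 7 mod 23 = 1^2 * 7 = 1*7 = 7
  bit 1 = 1: r = r^2 * 7 mod 23 = 7^2 * 7 = 3*7 = 21
  bit 2 = 0: r = r^2 mod 23 = 21^2 = 4
  bit 3 = 0: r = r^2 mod 23 = 4^2 = 16
  -> B = 16
s = B^a = 16^4 mod 23  (bits of 4 = 100)
  bit 0 = 1: r = r^2 * 16 mod 23 = 1^2 * 16 = 1*16 = 16
  bit 1 = 0: r = r^2 mod 23 = 16^2 = 3
  bit 2 = 0: r = r^2 mod 23 = 3^2 = 9
  -> s = B^a = 9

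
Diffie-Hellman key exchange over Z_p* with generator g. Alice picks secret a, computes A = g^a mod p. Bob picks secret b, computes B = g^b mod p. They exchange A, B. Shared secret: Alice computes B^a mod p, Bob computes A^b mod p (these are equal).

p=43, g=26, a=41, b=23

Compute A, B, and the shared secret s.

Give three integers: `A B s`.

A = 26^41 mod 43  (bits of 41 = 101001)
  bit 0 = 1: r = r^2 * 26 mod 43 = 1^2 * 26 = 1*26 = 26
  bit 1 = 0: r = r^2 mod 43 = 26^2 = 31
  bit 2 = 1: r = r^2 * 26 mod 43 = 31^2 * 26 = 15*26 = 3
  bit 3 = 0: r = r^2 mod 43 = 3^2 = 9
  bit 4 = 0: r = r^2 mod 43 = 9^2 = 38
  bit 5 = 1: r = r^2 * 26 mod 43 = 38^2 * 26 = 25*26 = 5
  -> A = 5
B = 26^23 mod 43  (bits of 23 = 10111)
  bit 0 = 1: r = r^2 * 26 mod 43 = 1^2 * 26 = 1*26 = 26
  bit 1 = 0: r = r^2 mod 43 = 26^2 = 31
  bit 2 = 1: r = r^2 * 26 mod 43 = 31^2 * 26 = 15*26 = 3
  bit 3 = 1: r = r^2 * 26 mod 43 = 3^2 * 26 = 9*26 = 19
  bit 4 = 1: r = r^2 * 26 mod 43 = 19^2 * 26 = 17*26 = 12
  -> B = 12
s = B^a = 12^41 mod 43  (bits of 41 = 101001)
  bit 0 = 1: r = r^2 * 12 mod 43 = 1^2 * 12 = 1*12 = 12
  bit 1 = 0: r = r^2 mod 43 = 12^2 = 15
  bit 2 = 1: r = r^2 * 12 mod 43 = 15^2 * 12 = 10*12 = 34
  bit 3 = 0: r = r^2 mod 43 = 34^2 = 38
  bit 4 = 0: r = r^2 mod 43 = 38^2 = 25
  bit 5 = 1: r = r^2 * 12 mod 43 = 25^2 * 12 = 23*12 = 18
  -> s = B^a = 18

Answer: 5 12 18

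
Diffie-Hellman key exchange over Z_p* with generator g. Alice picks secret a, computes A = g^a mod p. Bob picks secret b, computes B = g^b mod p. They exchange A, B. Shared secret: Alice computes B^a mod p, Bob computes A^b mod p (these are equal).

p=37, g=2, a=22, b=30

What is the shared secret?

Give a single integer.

A = 2^22 mod 37  (bits of 22 = 10110)
  bit 0 = 1: r = r^2 * 2 mod 37 = 1^2 * 2 = 1*2 = 2
  bit 1 = 0: r = r^2 mod 37 = 2^2 = 4
  bit 2 = 1: r = r^2 * 2 mod 37 = 4^2 * 2 = 16*2 = 32
  bit 3 = 1: r = r^2 * 2 mod 37 = 32^2 * 2 = 25*2 = 13
  bit 4 = 0: r = r^2 mod 37 = 13^2 = 21
  -> A = 21
B = 2^30 mod 37  (bits of 30 = 11110)
  bit 0 = 1: r = r^2 * 2 mod 37 = 1^2 * 2 = 1*2 = 2
  bit 1 = 1: r = r^2 * 2 mod 37 = 2^2 * 2 = 4*2 = 8
  bit 2 = 1: r = r^2 * 2 mod 37 = 8^2 * 2 = 27*2 = 17
  bit 3 = 1: r = r^2 * 2 mod 37 = 17^2 * 2 = 30*2 = 23
  bit 4 = 0: r = r^2 mod 37 = 23^2 = 11
  -> B = 11
s = B^a = 11^22 mod 37  (bits of 22 = 10110)
  bit 0 = 1: r = r^2 * 11 mod 37 = 1^2 * 11 = 1*11 = 11
  bit 1 = 0: r = r^2 mod 37 = 11^2 = 10
  bit 2 = 1: r = r^2 * 11 mod 37 = 10^2 * 11 = 26*11 = 27
  bit 3 = 1: r = r^2 * 11 mod 37 = 27^2 * 11 = 26*11 = 27
  bit 4 = 0: r = r^2 mod 37 = 27^2 = 26
  -> s = B^a = 26

Answer: 26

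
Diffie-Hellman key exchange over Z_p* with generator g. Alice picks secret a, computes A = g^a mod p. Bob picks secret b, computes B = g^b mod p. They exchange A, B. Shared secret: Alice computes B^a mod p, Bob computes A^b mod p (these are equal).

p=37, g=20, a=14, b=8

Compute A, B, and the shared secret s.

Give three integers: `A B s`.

A = 20^14 mod 37  (bits of 14 = 1110)
  bit 0 = 1: r = r^2 * 20 mod 37 = 1^2 * 20 = 1*20 = 20
  bit 1 = 1: r = r^2 * 20 mod 37 = 20^2 * 20 = 30*20 = 8
  bit 2 = 1: r = r^2 * 20 mod 37 = 8^2 * 20 = 27*20 = 22
  bit 3 = 0: r = r^2 mod 37 = 22^2 = 3
  -> A = 3
B = 20^8 mod 37  (bits of 8 = 1000)
  bit 0 = 1: r = r^2 * 20 mod 37 = 1^2 * 20 = 1*20 = 20
  bit 1 = 0: r = r^2 mod 37 = 20^2 = 30
  bit 2 = 0: r = r^2 mod 37 = 30^2 = 12
  bit 3 = 0: r = r^2 mod 37 = 12^2 = 33
  -> B = 33
s = B^a = 33^14 mod 37  (bits of 14 = 1110)
  bit 0 = 1: r = r^2 * 33 mod 37 = 1^2 * 33 = 1*33 = 33
  bit 1 = 1: r = r^2 * 33 mod 37 = 33^2 * 33 = 16*33 = 10
  bit 2 = 1: r = r^2 * 33 mod 37 = 10^2 * 33 = 26*33 = 7
  bit 3 = 0: r = r^2 mod 37 = 7^2 = 12
  -> s = B^a = 12

Answer: 3 33 12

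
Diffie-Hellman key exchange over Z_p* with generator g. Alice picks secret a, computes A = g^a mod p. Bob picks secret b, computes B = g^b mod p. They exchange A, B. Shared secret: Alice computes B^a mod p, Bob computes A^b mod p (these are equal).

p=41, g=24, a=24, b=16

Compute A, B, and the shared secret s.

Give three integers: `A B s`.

Answer: 37 10 37

Derivation:
A = 24^24 mod 41  (bits of 24 = 11000)
  bit 0 = 1: r = r^2 * 24 mod 41 = 1^2 * 24 = 1*24 = 24
  bit 1 = 1: r = r^2 * 24 mod 41 = 24^2 * 24 = 2*24 = 7
  bit 2 = 0: r = r^2 mod 41 = 7^2 = 8
  bit 3 = 0: r = r^2 mod 41 = 8^2 = 23
  bit 4 = 0: r = r^2 mod 41 = 23^2 = 37
  -> A = 37
B = 24^16 mod 41  (bits of 16 = 10000)
  bit 0 = 1: r = r^2 * 24 mod 41 = 1^2 * 24 = 1*24 = 24
  bit 1 = 0: r = r^2 mod 41 = 24^2 = 2
  bit 2 = 0: r = r^2 mod 41 = 2^2 = 4
  bit 3 = 0: r = r^2 mod 41 = 4^2 = 16
  bit 4 = 0: r = r^2 mod 41 = 16^2 = 10
  -> B = 10
s = B^a = 10^24 mod 41  (bits of 24 = 11000)
  bit 0 = 1: r = r^2 * 10 mod 41 = 1^2 * 10 = 1*10 = 10
  bit 1 = 1: r = r^2 * 10 mod 41 = 10^2 * 10 = 18*10 = 16
  bit 2 = 0: r = r^2 mod 41 = 16^2 = 10
  bit 3 = 0: r = r^2 mod 41 = 10^2 = 18
  bit 4 = 0: r = r^2 mod 41 = 18^2 = 37
  -> s = B^a = 37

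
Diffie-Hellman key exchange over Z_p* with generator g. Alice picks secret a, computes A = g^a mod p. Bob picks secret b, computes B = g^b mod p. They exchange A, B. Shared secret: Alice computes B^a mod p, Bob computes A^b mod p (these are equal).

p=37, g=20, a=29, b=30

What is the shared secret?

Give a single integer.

Answer: 27

Derivation:
A = 20^29 mod 37  (bits of 29 = 11101)
  bit 0 = 1: r = r^2 * 20 mod 37 = 1^2 * 20 = 1*20 = 20
  bit 1 = 1: r = r^2 * 20 mod 37 = 20^2 * 20 = 30*20 = 8
  bit 2 = 1: r = r^2 * 20 mod 37 = 8^2 * 20 = 27*20 = 22
  bit 3 = 0: r = r^2 mod 37 = 22^2 = 3
  bit 4 = 1: r = r^2 * 20 mod 37 = 3^2 * 20 = 9*20 = 32
  -> A = 32
B = 20^30 mod 37  (bits of 30 = 11110)
  bit 0 = 1: r = r^2 * 20 mod 37 = 1^2 * 20 = 1*20 = 20
  bit 1 = 1: r = r^2 * 20 mod 37 = 20^2 * 20 = 30*20 = 8
  bit 2 = 1: r = r^2 * 20 mod 37 = 8^2 * 20 = 27*20 = 22
  bit 3 = 1: r = r^2 * 20 mod 37 = 22^2 * 20 = 3*20 = 23
  bit 4 = 0: r = r^2 mod 37 = 23^2 = 11
  -> B = 11
s = B^a = 11^29 mod 37  (bits of 29 = 11101)
  bit 0 = 1: r = r^2 * 11 mod 37 = 1^2 * 11 = 1*11 = 11
  bit 1 = 1: r = r^2 * 11 mod 37 = 11^2 * 11 = 10*11 = 36
  bit 2 = 1: r = r^2 * 11 mod 37 = 36^2 * 11 = 1*11 = 11
  bit 3 = 0: r = r^2 mod 37 = 11^2 = 10
  bit 4 = 1: r = r^2 * 11 mod 37 = 10^2 * 11 = 26*11 = 27
  -> s = B^a = 27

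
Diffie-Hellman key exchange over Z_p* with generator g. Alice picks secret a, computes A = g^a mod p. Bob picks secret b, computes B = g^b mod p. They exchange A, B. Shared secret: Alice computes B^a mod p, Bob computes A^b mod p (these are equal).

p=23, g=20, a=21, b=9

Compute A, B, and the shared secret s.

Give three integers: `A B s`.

A = 20^21 mod 23  (bits of 21 = 10101)
  bit 0 = 1: r = r^2 * 20 mod 23 = 1^2 * 20 = 1*20 = 20
  bit 1 = 0: r = r^2 mod 23 = 20^2 = 9
  bit 2 = 1: r = r^2 * 20 mod 23 = 9^2 * 20 = 12*20 = 10
  bit 3 = 0: r = r^2 mod 23 = 10^2 = 8
  bit 4 = 1: r = r^2 * 20 mod 23 = 8^2 * 20 = 18*20 = 15
  -> A = 15
B = 20^9 mod 23  (bits of 9 = 1001)
  bit 0 = 1: r = r^2 * 20 mod 23 = 1^2 * 20 = 1*20 = 20
  bit 1 = 0: r = r^2 mod 23 = 20^2 = 9
  bit 2 = 0: r = r^2 mod 23 = 9^2 = 12
  bit 3 = 1: r = r^2 * 20 mod 23 = 12^2 * 20 = 6*20 = 5
  -> B = 5
s = B^a = 5^21 mod 23  (bits of 21 = 10101)
  bit 0 = 1: r = r^2 * 5 mod 23 = 1^2 * 5 = 1*5 = 5
  bit 1 = 0: r = r^2 mod 23 = 5^2 = 2
  bit 2 = 1: r = r^2 * 5 mod 23 = 2^2 * 5 = 4*5 = 20
  bit 3 = 0: r = r^2 mod 23 = 20^2 = 9
  bit 4 = 1: r = r^2 * 5 mod 23 = 9^2 * 5 = 12*5 = 14
  -> s = B^a = 14

Answer: 15 5 14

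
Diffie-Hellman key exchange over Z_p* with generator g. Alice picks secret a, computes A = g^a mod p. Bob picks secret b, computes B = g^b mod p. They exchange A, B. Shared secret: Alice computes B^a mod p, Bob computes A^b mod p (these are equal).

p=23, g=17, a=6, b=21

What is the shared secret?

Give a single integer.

Answer: 2

Derivation:
A = 17^6 mod 23  (bits of 6 = 110)
  bit 0 = 1: r = r^2 * 17 mod 23 = 1^2 * 17 = 1*17 = 17
  bit 1 = 1: r = r^2 * 17 mod 23 = 17^2 * 17 = 13*17 = 14
  bit 2 = 0: r = r^2 mod 23 = 14^2 = 12
  -> A = 12
B = 17^21 mod 23  (bits of 21 = 10101)
  bit 0 = 1: r = r^2 * 17 mod 23 = 1^2 * 17 = 1*17 = 17
  bit 1 = 0: r = r^2 mod 23 = 17^2 = 13
  bit 2 = 1: r = r^2 * 17 mod 23 = 13^2 * 17 = 8*17 = 21
  bit 3 = 0: r = r^2 mod 23 = 21^2 = 4
  bit 4 = 1: r = r^2 * 17 mod 23 = 4^2 * 17 = 16*17 = 19
  -> B = 19
s = B^a = 19^6 mod 23  (bits of 6 = 110)
  bit 0 = 1: r = r^2 * 19 mod 23 = 1^2 * 19 = 1*19 = 19
  bit 1 = 1: r = r^2 * 19 mod 23 = 19^2 * 19 = 16*19 = 5
  bit 2 = 0: r = r^2 mod 23 = 5^2 = 2
  -> s = B^a = 2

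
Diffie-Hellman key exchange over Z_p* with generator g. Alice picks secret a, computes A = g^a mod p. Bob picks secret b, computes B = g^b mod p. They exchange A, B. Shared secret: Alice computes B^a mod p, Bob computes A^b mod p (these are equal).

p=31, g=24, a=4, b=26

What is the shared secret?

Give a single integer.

Answer: 9

Derivation:
A = 24^4 mod 31  (bits of 4 = 100)
  bit 0 = 1: r = r^2 * 24 mod 31 = 1^2 * 24 = 1*24 = 24
  bit 1 = 0: r = r^2 mod 31 = 24^2 = 18
  bit 2 = 0: r = r^2 mod 31 = 18^2 = 14
  -> A = 14
B = 24^26 mod 31  (bits of 26 = 11010)
  bit 0 = 1: r = r^2 * 24 mod 31 = 1^2 * 24 = 1*24 = 24
  bit 1 = 1: r = r^2 * 24 mod 31 = 24^2 * 24 = 18*24 = 29
  bit 2 = 0: r = r^2 mod 31 = 29^2 = 4
  bit 3 = 1: r = r^2 * 24 mod 31 = 4^2 * 24 = 16*24 = 12
  bit 4 = 0: r = r^2 mod 31 = 12^2 = 20
  -> B = 20
s = B^a = 20^4 mod 31  (bits of 4 = 100)
  bit 0 = 1: r = r^2 * 20 mod 31 = 1^2 * 20 = 1*20 = 20
  bit 1 = 0: r = r^2 mod 31 = 20^2 = 28
  bit 2 = 0: r = r^2 mod 31 = 28^2 = 9
  -> s = B^a = 9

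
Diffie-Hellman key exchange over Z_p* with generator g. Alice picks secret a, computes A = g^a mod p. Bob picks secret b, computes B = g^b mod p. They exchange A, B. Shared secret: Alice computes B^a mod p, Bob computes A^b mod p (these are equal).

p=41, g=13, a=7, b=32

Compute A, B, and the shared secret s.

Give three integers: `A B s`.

A = 13^7 mod 41  (bits of 7 = 111)
  bit 0 = 1: r = r^2 * 13 mod 41 = 1^2 * 13 = 1*13 = 13
  bit 1 = 1: r = r^2 * 13 mod 41 = 13^2 * 13 = 5*13 = 24
  bit 2 = 1: r = r^2 * 13 mod 41 = 24^2 * 13 = 2*13 = 26
  -> A = 26
B = 13^32 mod 41  (bits of 32 = 100000)
  bit 0 = 1: r = r^2 * 13 mod 41 = 1^2 * 13 = 1*13 = 13
  bit 1 = 0: r = r^2 mod 41 = 13^2 = 5
  bit 2 = 0: r = r^2 mod 41 = 5^2 = 25
  bit 3 = 0: r = r^2 mod 41 = 25^2 = 10
  bit 4 = 0: r = r^2 mod 41 = 10^2 = 18
  bit 5 = 0: r = r^2 mod 41 = 18^2 = 37
  -> B = 37
s = B^a = 37^7 mod 41  (bits of 7 = 111)
  bit 0 = 1: r = r^2 * 37 mod 41 = 1^2 * 37 = 1*37 = 37
  bit 1 = 1: r = r^2 * 37 mod 41 = 37^2 * 37 = 16*37 = 18
  bit 2 = 1: r = r^2 * 37 mod 41 = 18^2 * 37 = 37*37 = 16
  -> s = B^a = 16

Answer: 26 37 16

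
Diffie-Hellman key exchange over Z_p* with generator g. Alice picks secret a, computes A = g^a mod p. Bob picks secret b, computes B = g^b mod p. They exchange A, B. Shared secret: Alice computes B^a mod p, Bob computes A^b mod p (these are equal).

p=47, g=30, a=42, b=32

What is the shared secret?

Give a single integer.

A = 30^42 mod 47  (bits of 42 = 101010)
  bit 0 = 1: r = r^2 * 30 mod 47 = 1^2 * 30 = 1*30 = 30
  bit 1 = 0: r = r^2 mod 47 = 30^2 = 7
  bit 2 = 1: r = r^2 * 30 mod 47 = 7^2 * 30 = 2*30 = 13
  bit 3 = 0: r = r^2 mod 47 = 13^2 = 28
  bit 4 = 1: r = r^2 * 30 mod 47 = 28^2 * 30 = 32*30 = 20
  bit 5 = 0: r = r^2 mod 47 = 20^2 = 24
  -> A = 24
B = 30^32 mod 47  (bits of 32 = 100000)
  bit 0 = 1: r = r^2 * 30 mod 47 = 1^2 * 30 = 1*30 = 30
  bit 1 = 0: r = r^2 mod 47 = 30^2 = 7
  bit 2 = 0: r = r^2 mod 47 = 7^2 = 2
  bit 3 = 0: r = r^2 mod 47 = 2^2 = 4
  bit 4 = 0: r = r^2 mod 47 = 4^2 = 16
  bit 5 = 0: r = r^2 mod 47 = 16^2 = 21
  -> B = 21
s = B^a = 21^42 mod 47  (bits of 42 = 101010)
  bit 0 = 1: r = r^2 * 21 mod 47 = 1^2 * 21 = 1*21 = 21
  bit 1 = 0: r = r^2 mod 47 = 21^2 = 18
  bit 2 = 1: r = r^2 * 21 mod 47 = 18^2 * 21 = 42*21 = 36
  bit 3 = 0: r = r^2 mod 47 = 36^2 = 27
  bit 4 = 1: r = r^2 * 21 mod 47 = 27^2 * 21 = 24*21 = 34
  bit 5 = 0: r = r^2 mod 47 = 34^2 = 28
  -> s = B^a = 28

Answer: 28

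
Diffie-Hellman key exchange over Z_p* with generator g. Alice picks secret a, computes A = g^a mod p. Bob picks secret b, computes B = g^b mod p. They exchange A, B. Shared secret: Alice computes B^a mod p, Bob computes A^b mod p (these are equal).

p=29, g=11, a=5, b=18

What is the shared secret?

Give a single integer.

Answer: 9

Derivation:
A = 11^5 mod 29  (bits of 5 = 101)
  bit 0 = 1: r = r^2 * 11 mod 29 = 1^2 * 11 = 1*11 = 11
  bit 1 = 0: r = r^2 mod 29 = 11^2 = 5
  bit 2 = 1: r = r^2 * 11 mod 29 = 5^2 * 11 = 25*11 = 14
  -> A = 14
B = 11^18 mod 29  (bits of 18 = 10010)
  bit 0 = 1: r = r^2 * 11 mod 29 = 1^2 * 11 = 1*11 = 11
  bit 1 = 0: r = r^2 mod 29 = 11^2 = 5
  bit 2 = 0: r = r^2 mod 29 = 5^2 = 25
  bit 3 = 1: r = r^2 * 11 mod 29 = 25^2 * 11 = 16*11 = 2
  bit 4 = 0: r = r^2 mod 29 = 2^2 = 4
  -> B = 4
s = B^a = 4^5 mod 29  (bits of 5 = 101)
  bit 0 = 1: r = r^2 * 4 mod 29 = 1^2 * 4 = 1*4 = 4
  bit 1 = 0: r = r^2 mod 29 = 4^2 = 16
  bit 2 = 1: r = r^2 * 4 mod 29 = 16^2 * 4 = 24*4 = 9
  -> s = B^a = 9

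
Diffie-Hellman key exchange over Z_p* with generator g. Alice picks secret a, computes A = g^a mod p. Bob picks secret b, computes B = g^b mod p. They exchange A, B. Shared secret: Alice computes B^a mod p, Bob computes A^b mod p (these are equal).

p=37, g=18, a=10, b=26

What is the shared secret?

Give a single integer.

Answer: 12

Derivation:
A = 18^10 mod 37  (bits of 10 = 1010)
  bit 0 = 1: r = r^2 * 18 mod 37 = 1^2 * 18 = 1*18 = 18
  bit 1 = 0: r = r^2 mod 37 = 18^2 = 28
  bit 2 = 1: r = r^2 * 18 mod 37 = 28^2 * 18 = 7*18 = 15
  bit 3 = 0: r = r^2 mod 37 = 15^2 = 3
  -> A = 3
B = 18^26 mod 37  (bits of 26 = 11010)
  bit 0 = 1: r = r^2 * 18 mod 37 = 1^2 * 18 = 1*18 = 18
  bit 1 = 1: r = r^2 * 18 mod 37 = 18^2 * 18 = 28*18 = 23
  bit 2 = 0: r = r^2 mod 37 = 23^2 = 11
  bit 3 = 1: r = r^2 * 18 mod 37 = 11^2 * 18 = 10*18 = 32
  bit 4 = 0: r = r^2 mod 37 = 32^2 = 25
  -> B = 25
s = B^a = 25^10 mod 37  (bits of 10 = 1010)
  bit 0 = 1: r = r^2 * 25 mod 37 = 1^2 * 25 = 1*25 = 25
  bit 1 = 0: r = r^2 mod 37 = 25^2 = 33
  bit 2 = 1: r = r^2 * 25 mod 37 = 33^2 * 25 = 16*25 = 30
  bit 3 = 0: r = r^2 mod 37 = 30^2 = 12
  -> s = B^a = 12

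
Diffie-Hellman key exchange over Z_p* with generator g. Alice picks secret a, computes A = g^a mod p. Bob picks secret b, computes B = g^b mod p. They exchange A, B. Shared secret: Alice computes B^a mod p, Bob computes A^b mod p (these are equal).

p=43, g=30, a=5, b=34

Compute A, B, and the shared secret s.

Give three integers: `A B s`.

Answer: 12 17 40

Derivation:
A = 30^5 mod 43  (bits of 5 = 101)
  bit 0 = 1: r = r^2 * 30 mod 43 = 1^2 * 30 = 1*30 = 30
  bit 1 = 0: r = r^2 mod 43 = 30^2 = 40
  bit 2 = 1: r = r^2 * 30 mod 43 = 40^2 * 30 = 9*30 = 12
  -> A = 12
B = 30^34 mod 43  (bits of 34 = 100010)
  bit 0 = 1: r = r^2 * 30 mod 43 = 1^2 * 30 = 1*30 = 30
  bit 1 = 0: r = r^2 mod 43 = 30^2 = 40
  bit 2 = 0: r = r^2 mod 43 = 40^2 = 9
  bit 3 = 0: r = r^2 mod 43 = 9^2 = 38
  bit 4 = 1: r = r^2 * 30 mod 43 = 38^2 * 30 = 25*30 = 19
  bit 5 = 0: r = r^2 mod 43 = 19^2 = 17
  -> B = 17
s = B^a = 17^5 mod 43  (bits of 5 = 101)
  bit 0 = 1: r = r^2 * 17 mod 43 = 1^2 * 17 = 1*17 = 17
  bit 1 = 0: r = r^2 mod 43 = 17^2 = 31
  bit 2 = 1: r = r^2 * 17 mod 43 = 31^2 * 17 = 15*17 = 40
  -> s = B^a = 40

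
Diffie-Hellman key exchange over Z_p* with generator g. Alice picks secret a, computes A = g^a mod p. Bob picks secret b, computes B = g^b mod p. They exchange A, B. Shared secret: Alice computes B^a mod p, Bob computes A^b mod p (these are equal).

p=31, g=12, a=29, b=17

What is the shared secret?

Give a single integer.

Answer: 17

Derivation:
A = 12^29 mod 31  (bits of 29 = 11101)
  bit 0 = 1: r = r^2 * 12 mod 31 = 1^2 * 12 = 1*12 = 12
  bit 1 = 1: r = r^2 * 12 mod 31 = 12^2 * 12 = 20*12 = 23
  bit 2 = 1: r = r^2 * 12 mod 31 = 23^2 * 12 = 2*12 = 24
  bit 3 = 0: r = r^2 mod 31 = 24^2 = 18
  bit 4 = 1: r = r^2 * 12 mod 31 = 18^2 * 12 = 14*12 = 13
  -> A = 13
B = 12^17 mod 31  (bits of 17 = 10001)
  bit 0 = 1: r = r^2 * 12 mod 31 = 1^2 * 12 = 1*12 = 12
  bit 1 = 0: r = r^2 mod 31 = 12^2 = 20
  bit 2 = 0: r = r^2 mod 31 = 20^2 = 28
  bit 3 = 0: r = r^2 mod 31 = 28^2 = 9
  bit 4 = 1: r = r^2 * 12 mod 31 = 9^2 * 12 = 19*12 = 11
  -> B = 11
s = B^a = 11^29 mod 31  (bits of 29 = 11101)
  bit 0 = 1: r = r^2 * 11 mod 31 = 1^2 * 11 = 1*11 = 11
  bit 1 = 1: r = r^2 * 11 mod 31 = 11^2 * 11 = 28*11 = 29
  bit 2 = 1: r = r^2 * 11 mod 31 = 29^2 * 11 = 4*11 = 13
  bit 3 = 0: r = r^2 mod 31 = 13^2 = 14
  bit 4 = 1: r = r^2 * 11 mod 31 = 14^2 * 11 = 10*11 = 17
  -> s = B^a = 17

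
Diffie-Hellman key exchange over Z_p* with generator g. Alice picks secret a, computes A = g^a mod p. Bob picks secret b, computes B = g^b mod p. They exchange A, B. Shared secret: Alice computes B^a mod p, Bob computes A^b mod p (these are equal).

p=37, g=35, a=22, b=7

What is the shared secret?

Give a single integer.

A = 35^22 mod 37  (bits of 22 = 10110)
  bit 0 = 1: r = r^2 * 35 mod 37 = 1^2 * 35 = 1*35 = 35
  bit 1 = 0: r = r^2 mod 37 = 35^2 = 4
  bit 2 = 1: r = r^2 * 35 mod 37 = 4^2 * 35 = 16*35 = 5
  bit 3 = 1: r = r^2 * 35 mod 37 = 5^2 * 35 = 25*35 = 24
  bit 4 = 0: r = r^2 mod 37 = 24^2 = 21
  -> A = 21
B = 35^7 mod 37  (bits of 7 = 111)
  bit 0 = 1: r = r^2 * 35 mod 37 = 1^2 * 35 = 1*35 = 35
  bit 1 = 1: r = r^2 * 35 mod 37 = 35^2 * 35 = 4*35 = 29
  bit 2 = 1: r = r^2 * 35 mod 37 = 29^2 * 35 = 27*35 = 20
  -> B = 20
s = B^a = 20^22 mod 37  (bits of 22 = 10110)
  bit 0 = 1: r = r^2 * 20 mod 37 = 1^2 * 20 = 1*20 = 20
  bit 1 = 0: r = r^2 mod 37 = 20^2 = 30
  bit 2 = 1: r = r^2 * 20 mod 37 = 30^2 * 20 = 12*20 = 18
  bit 3 = 1: r = r^2 * 20 mod 37 = 18^2 * 20 = 28*20 = 5
  bit 4 = 0: r = r^2 mod 37 = 5^2 = 25
  -> s = B^a = 25

Answer: 25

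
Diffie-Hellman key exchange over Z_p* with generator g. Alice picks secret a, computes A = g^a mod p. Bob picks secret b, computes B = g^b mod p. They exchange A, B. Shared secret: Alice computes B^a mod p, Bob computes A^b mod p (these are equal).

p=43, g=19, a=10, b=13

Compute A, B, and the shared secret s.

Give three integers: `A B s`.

A = 19^10 mod 43  (bits of 10 = 1010)
  bit 0 = 1: r = r^2 * 19 mod 43 = 1^2 * 19 = 1*19 = 19
  bit 1 = 0: r = r^2 mod 43 = 19^2 = 17
  bit 2 = 1: r = r^2 * 19 mod 43 = 17^2 * 19 = 31*19 = 30
  bit 3 = 0: r = r^2 mod 43 = 30^2 = 40
  -> A = 40
B = 19^13 mod 43  (bits of 13 = 1101)
  bit 0 = 1: r = r^2 * 19 mod 43 = 1^2 * 19 = 1*19 = 19
  bit 1 = 1: r = r^2 * 19 mod 43 = 19^2 * 19 = 17*19 = 22
  bit 2 = 0: r = r^2 mod 43 = 22^2 = 11
  bit 3 = 1: r = r^2 * 19 mod 43 = 11^2 * 19 = 35*19 = 20
  -> B = 20
s = B^a = 20^10 mod 43  (bits of 10 = 1010)
  bit 0 = 1: r = r^2 * 20 mod 43 = 1^2 * 20 = 1*20 = 20
  bit 1 = 0: r = r^2 mod 43 = 20^2 = 13
  bit 2 = 1: r = r^2 * 20 mod 43 = 13^2 * 20 = 40*20 = 26
  bit 3 = 0: r = r^2 mod 43 = 26^2 = 31
  -> s = B^a = 31

Answer: 40 20 31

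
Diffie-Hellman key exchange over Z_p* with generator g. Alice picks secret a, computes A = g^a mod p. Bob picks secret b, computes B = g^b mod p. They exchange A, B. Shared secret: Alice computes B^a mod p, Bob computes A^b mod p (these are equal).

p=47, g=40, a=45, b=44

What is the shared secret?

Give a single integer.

A = 40^45 mod 47  (bits of 45 = 101101)
  bit 0 = 1: r = r^2 * 40 mod 47 = 1^2 * 40 = 1*40 = 40
  bit 1 = 0: r = r^2 mod 47 = 40^2 = 2
  bit 2 = 1: r = r^2 * 40 mod 47 = 2^2 * 40 = 4*40 = 19
  bit 3 = 1: r = r^2 * 40 mod 47 = 19^2 * 40 = 32*40 = 11
  bit 4 = 0: r = r^2 mod 47 = 11^2 = 27
  bit 5 = 1: r = r^2 * 40 mod 47 = 27^2 * 40 = 24*40 = 20
  -> A = 20
B = 40^44 mod 47  (bits of 44 = 101100)
  bit 0 = 1: r = r^2 * 40 mod 47 = 1^2 * 40 = 1*40 = 40
  bit 1 = 0: r = r^2 mod 47 = 40^2 = 2
  bit 2 = 1: r = r^2 * 40 mod 47 = 2^2 * 40 = 4*40 = 19
  bit 3 = 1: r = r^2 * 40 mod 47 = 19^2 * 40 = 32*40 = 11
  bit 4 = 0: r = r^2 mod 47 = 11^2 = 27
  bit 5 = 0: r = r^2 mod 47 = 27^2 = 24
  -> B = 24
s = B^a = 24^45 mod 47  (bits of 45 = 101101)
  bit 0 = 1: r = r^2 * 24 mod 47 = 1^2 * 24 = 1*24 = 24
  bit 1 = 0: r = r^2 mod 47 = 24^2 = 12
  bit 2 = 1: r = r^2 * 24 mod 47 = 12^2 * 24 = 3*24 = 25
  bit 3 = 1: r = r^2 * 24 mod 47 = 25^2 * 24 = 14*24 = 7
  bit 4 = 0: r = r^2 mod 47 = 7^2 = 2
  bit 5 = 1: r = r^2 * 24 mod 47 = 2^2 * 24 = 4*24 = 2
  -> s = B^a = 2

Answer: 2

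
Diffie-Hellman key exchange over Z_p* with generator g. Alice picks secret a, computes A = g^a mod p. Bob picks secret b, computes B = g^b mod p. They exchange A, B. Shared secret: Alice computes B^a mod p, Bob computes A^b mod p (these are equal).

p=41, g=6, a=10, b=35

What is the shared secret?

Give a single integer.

A = 6^10 mod 41  (bits of 10 = 1010)
  bit 0 = 1: r = r^2 * 6 mod 41 = 1^2 * 6 = 1*6 = 6
  bit 1 = 0: r = r^2 mod 41 = 6^2 = 36
  bit 2 = 1: r = r^2 * 6 mod 41 = 36^2 * 6 = 25*6 = 27
  bit 3 = 0: r = r^2 mod 41 = 27^2 = 32
  -> A = 32
B = 6^35 mod 41  (bits of 35 = 100011)
  bit 0 = 1: r = r^2 * 6 mod 41 = 1^2 * 6 = 1*6 = 6
  bit 1 = 0: r = r^2 mod 41 = 6^2 = 36
  bit 2 = 0: r = r^2 mod 41 = 36^2 = 25
  bit 3 = 0: r = r^2 mod 41 = 25^2 = 10
  bit 4 = 1: r = r^2 * 6 mod 41 = 10^2 * 6 = 18*6 = 26
  bit 5 = 1: r = r^2 * 6 mod 41 = 26^2 * 6 = 20*6 = 38
  -> B = 38
s = B^a = 38^10 mod 41  (bits of 10 = 1010)
  bit 0 = 1: r = r^2 * 38 mod 41 = 1^2 * 38 = 1*38 = 38
  bit 1 = 0: r = r^2 mod 41 = 38^2 = 9
  bit 2 = 1: r = r^2 * 38 mod 41 = 9^2 * 38 = 40*38 = 3
  bit 3 = 0: r = r^2 mod 41 = 3^2 = 9
  -> s = B^a = 9

Answer: 9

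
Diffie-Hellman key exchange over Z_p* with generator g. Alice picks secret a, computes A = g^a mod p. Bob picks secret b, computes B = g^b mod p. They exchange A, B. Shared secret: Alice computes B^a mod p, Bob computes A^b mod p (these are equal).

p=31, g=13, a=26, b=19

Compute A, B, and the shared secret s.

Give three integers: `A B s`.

A = 13^26 mod 31  (bits of 26 = 11010)
  bit 0 = 1: r = r^2 * 13 mod 31 = 1^2 * 13 = 1*13 = 13
  bit 1 = 1: r = r^2 * 13 mod 31 = 13^2 * 13 = 14*13 = 27
  bit 2 = 0: r = r^2 mod 31 = 27^2 = 16
  bit 3 = 1: r = r^2 * 13 mod 31 = 16^2 * 13 = 8*13 = 11
  bit 4 = 0: r = r^2 mod 31 = 11^2 = 28
  -> A = 28
B = 13^19 mod 31  (bits of 19 = 10011)
  bit 0 = 1: r = r^2 * 13 mod 31 = 1^2 * 13 = 1*13 = 13
  bit 1 = 0: r = r^2 mod 31 = 13^2 = 14
  bit 2 = 0: r = r^2 mod 31 = 14^2 = 10
  bit 3 = 1: r = r^2 * 13 mod 31 = 10^2 * 13 = 7*13 = 29
  bit 4 = 1: r = r^2 * 13 mod 31 = 29^2 * 13 = 4*13 = 21
  -> B = 21
s = B^a = 21^26 mod 31  (bits of 26 = 11010)
  bit 0 = 1: r = r^2 * 21 mod 31 = 1^2 * 21 = 1*21 = 21
  bit 1 = 1: r = r^2 * 21 mod 31 = 21^2 * 21 = 7*21 = 23
  bit 2 = 0: r = r^2 mod 31 = 23^2 = 2
  bit 3 = 1: r = r^2 * 21 mod 31 = 2^2 * 21 = 4*21 = 22
  bit 4 = 0: r = r^2 mod 31 = 22^2 = 19
  -> s = B^a = 19

Answer: 28 21 19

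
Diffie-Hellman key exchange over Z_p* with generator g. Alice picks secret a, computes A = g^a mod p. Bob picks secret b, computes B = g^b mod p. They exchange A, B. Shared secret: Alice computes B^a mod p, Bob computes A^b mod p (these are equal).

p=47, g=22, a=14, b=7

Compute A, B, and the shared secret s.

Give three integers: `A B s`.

A = 22^14 mod 47  (bits of 14 = 1110)
  bit 0 = 1: r = r^2 * 22 mod 47 = 1^2 * 22 = 1*22 = 22
  bit 1 = 1: r = r^2 * 22 mod 47 = 22^2 * 22 = 14*22 = 26
  bit 2 = 1: r = r^2 * 22 mod 47 = 26^2 * 22 = 18*22 = 20
  bit 3 = 0: r = r^2 mod 47 = 20^2 = 24
  -> A = 24
B = 22^7 mod 47  (bits of 7 = 111)
  bit 0 = 1: r = r^2 * 22 mod 47 = 1^2 * 22 = 1*22 = 22
  bit 1 = 1: r = r^2 * 22 mod 47 = 22^2 * 22 = 14*22 = 26
  bit 2 = 1: r = r^2 * 22 mod 47 = 26^2 * 22 = 18*22 = 20
  -> B = 20
s = B^a = 20^14 mod 47  (bits of 14 = 1110)
  bit 0 = 1: r = r^2 * 20 mod 47 = 1^2 * 20 = 1*20 = 20
  bit 1 = 1: r = r^2 * 20 mod 47 = 20^2 * 20 = 24*20 = 10
  bit 2 = 1: r = r^2 * 20 mod 47 = 10^2 * 20 = 6*20 = 26
  bit 3 = 0: r = r^2 mod 47 = 26^2 = 18
  -> s = B^a = 18

Answer: 24 20 18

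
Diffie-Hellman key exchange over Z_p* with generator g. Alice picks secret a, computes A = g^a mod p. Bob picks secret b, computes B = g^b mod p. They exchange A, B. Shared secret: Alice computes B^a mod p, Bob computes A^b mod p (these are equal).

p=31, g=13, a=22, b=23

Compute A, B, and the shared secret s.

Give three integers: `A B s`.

Answer: 9 24 28

Derivation:
A = 13^22 mod 31  (bits of 22 = 10110)
  bit 0 = 1: r = r^2 * 13 mod 31 = 1^2 * 13 = 1*13 = 13
  bit 1 = 0: r = r^2 mod 31 = 13^2 = 14
  bit 2 = 1: r = r^2 * 13 mod 31 = 14^2 * 13 = 10*13 = 6
  bit 3 = 1: r = r^2 * 13 mod 31 = 6^2 * 13 = 5*13 = 3
  bit 4 = 0: r = r^2 mod 31 = 3^2 = 9
  -> A = 9
B = 13^23 mod 31  (bits of 23 = 10111)
  bit 0 = 1: r = r^2 * 13 mod 31 = 1^2 * 13 = 1*13 = 13
  bit 1 = 0: r = r^2 mod 31 = 13^2 = 14
  bit 2 = 1: r = r^2 * 13 mod 31 = 14^2 * 13 = 10*13 = 6
  bit 3 = 1: r = r^2 * 13 mod 31 = 6^2 * 13 = 5*13 = 3
  bit 4 = 1: r = r^2 * 13 mod 31 = 3^2 * 13 = 9*13 = 24
  -> B = 24
s = B^a = 24^22 mod 31  (bits of 22 = 10110)
  bit 0 = 1: r = r^2 * 24 mod 31 = 1^2 * 24 = 1*24 = 24
  bit 1 = 0: r = r^2 mod 31 = 24^2 = 18
  bit 2 = 1: r = r^2 * 24 mod 31 = 18^2 * 24 = 14*24 = 26
  bit 3 = 1: r = r^2 * 24 mod 31 = 26^2 * 24 = 25*24 = 11
  bit 4 = 0: r = r^2 mod 31 = 11^2 = 28
  -> s = B^a = 28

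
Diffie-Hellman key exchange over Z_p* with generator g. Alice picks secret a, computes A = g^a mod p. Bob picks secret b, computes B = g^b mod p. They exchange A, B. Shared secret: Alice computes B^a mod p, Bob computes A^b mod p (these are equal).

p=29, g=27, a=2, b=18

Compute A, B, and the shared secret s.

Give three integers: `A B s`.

Answer: 4 13 24

Derivation:
A = 27^2 mod 29  (bits of 2 = 10)
  bit 0 = 1: r = r^2 * 27 mod 29 = 1^2 * 27 = 1*27 = 27
  bit 1 = 0: r = r^2 mod 29 = 27^2 = 4
  -> A = 4
B = 27^18 mod 29  (bits of 18 = 10010)
  bit 0 = 1: r = r^2 * 27 mod 29 = 1^2 * 27 = 1*27 = 27
  bit 1 = 0: r = r^2 mod 29 = 27^2 = 4
  bit 2 = 0: r = r^2 mod 29 = 4^2 = 16
  bit 3 = 1: r = r^2 * 27 mod 29 = 16^2 * 27 = 24*27 = 10
  bit 4 = 0: r = r^2 mod 29 = 10^2 = 13
  -> B = 13
s = B^a = 13^2 mod 29  (bits of 2 = 10)
  bit 0 = 1: r = r^2 * 13 mod 29 = 1^2 * 13 = 1*13 = 13
  bit 1 = 0: r = r^2 mod 29 = 13^2 = 24
  -> s = B^a = 24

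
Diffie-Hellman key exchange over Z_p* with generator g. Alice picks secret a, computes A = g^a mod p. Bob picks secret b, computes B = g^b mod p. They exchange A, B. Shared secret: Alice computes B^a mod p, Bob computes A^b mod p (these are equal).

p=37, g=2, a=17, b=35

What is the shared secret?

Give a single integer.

A = 2^17 mod 37  (bits of 17 = 10001)
  bit 0 = 1: r = r^2 * 2 mod 37 = 1^2 * 2 = 1*2 = 2
  bit 1 = 0: r = r^2 mod 37 = 2^2 = 4
  bit 2 = 0: r = r^2 mod 37 = 4^2 = 16
  bit 3 = 0: r = r^2 mod 37 = 16^2 = 34
  bit 4 = 1: r = r^2 * 2 mod 37 = 34^2 * 2 = 9*2 = 18
  -> A = 18
B = 2^35 mod 37  (bits of 35 = 100011)
  bit 0 = 1: r = r^2 * 2 mod 37 = 1^2 * 2 = 1*2 = 2
  bit 1 = 0: r = r^2 mod 37 = 2^2 = 4
  bit 2 = 0: r = r^2 mod 37 = 4^2 = 16
  bit 3 = 0: r = r^2 mod 37 = 16^2 = 34
  bit 4 = 1: r = r^2 * 2 mod 37 = 34^2 * 2 = 9*2 = 18
  bit 5 = 1: r = r^2 * 2 mod 37 = 18^2 * 2 = 28*2 = 19
  -> B = 19
s = B^a = 19^17 mod 37  (bits of 17 = 10001)
  bit 0 = 1: r = r^2 * 19 mod 37 = 1^2 * 19 = 1*19 = 19
  bit 1 = 0: r = r^2 mod 37 = 19^2 = 28
  bit 2 = 0: r = r^2 mod 37 = 28^2 = 7
  bit 3 = 0: r = r^2 mod 37 = 7^2 = 12
  bit 4 = 1: r = r^2 * 19 mod 37 = 12^2 * 19 = 33*19 = 35
  -> s = B^a = 35

Answer: 35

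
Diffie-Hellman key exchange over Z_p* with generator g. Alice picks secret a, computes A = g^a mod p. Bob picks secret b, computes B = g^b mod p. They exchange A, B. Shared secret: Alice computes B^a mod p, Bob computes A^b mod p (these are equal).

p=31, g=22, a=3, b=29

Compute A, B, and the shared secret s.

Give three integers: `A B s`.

Answer: 15 24 29

Derivation:
A = 22^3 mod 31  (bits of 3 = 11)
  bit 0 = 1: r = r^2 * 22 mod 31 = 1^2 * 22 = 1*22 = 22
  bit 1 = 1: r = r^2 * 22 mod 31 = 22^2 * 22 = 19*22 = 15
  -> A = 15
B = 22^29 mod 31  (bits of 29 = 11101)
  bit 0 = 1: r = r^2 * 22 mod 31 = 1^2 * 22 = 1*22 = 22
  bit 1 = 1: r = r^2 * 22 mod 31 = 22^2 * 22 = 19*22 = 15
  bit 2 = 1: r = r^2 * 22 mod 31 = 15^2 * 22 = 8*22 = 21
  bit 3 = 0: r = r^2 mod 31 = 21^2 = 7
  bit 4 = 1: r = r^2 * 22 mod 31 = 7^2 * 22 = 18*22 = 24
  -> B = 24
s = B^a = 24^3 mod 31  (bits of 3 = 11)
  bit 0 = 1: r = r^2 * 24 mod 31 = 1^2 * 24 = 1*24 = 24
  bit 1 = 1: r = r^2 * 24 mod 31 = 24^2 * 24 = 18*24 = 29
  -> s = B^a = 29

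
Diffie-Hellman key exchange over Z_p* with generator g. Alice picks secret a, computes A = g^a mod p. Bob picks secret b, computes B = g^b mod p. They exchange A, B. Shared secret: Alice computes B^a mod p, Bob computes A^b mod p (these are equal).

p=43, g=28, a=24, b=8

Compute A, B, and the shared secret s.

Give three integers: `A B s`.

Answer: 21 24 21

Derivation:
A = 28^24 mod 43  (bits of 24 = 11000)
  bit 0 = 1: r = r^2 * 28 mod 43 = 1^2 * 28 = 1*28 = 28
  bit 1 = 1: r = r^2 * 28 mod 43 = 28^2 * 28 = 10*28 = 22
  bit 2 = 0: r = r^2 mod 43 = 22^2 = 11
  bit 3 = 0: r = r^2 mod 43 = 11^2 = 35
  bit 4 = 0: r = r^2 mod 43 = 35^2 = 21
  -> A = 21
B = 28^8 mod 43  (bits of 8 = 1000)
  bit 0 = 1: r = r^2 * 28 mod 43 = 1^2 * 28 = 1*28 = 28
  bit 1 = 0: r = r^2 mod 43 = 28^2 = 10
  bit 2 = 0: r = r^2 mod 43 = 10^2 = 14
  bit 3 = 0: r = r^2 mod 43 = 14^2 = 24
  -> B = 24
s = B^a = 24^24 mod 43  (bits of 24 = 11000)
  bit 0 = 1: r = r^2 * 24 mod 43 = 1^2 * 24 = 1*24 = 24
  bit 1 = 1: r = r^2 * 24 mod 43 = 24^2 * 24 = 17*24 = 21
  bit 2 = 0: r = r^2 mod 43 = 21^2 = 11
  bit 3 = 0: r = r^2 mod 43 = 11^2 = 35
  bit 4 = 0: r = r^2 mod 43 = 35^2 = 21
  -> s = B^a = 21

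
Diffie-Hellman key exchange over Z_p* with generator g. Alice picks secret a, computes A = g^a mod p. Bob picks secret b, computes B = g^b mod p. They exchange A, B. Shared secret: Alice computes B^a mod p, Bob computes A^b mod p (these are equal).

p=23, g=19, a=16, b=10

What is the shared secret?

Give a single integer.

A = 19^16 mod 23  (bits of 16 = 10000)
  bit 0 = 1: r = r^2 * 19 mod 23 = 1^2 * 19 = 1*19 = 19
  bit 1 = 0: r = r^2 mod 23 = 19^2 = 16
  bit 2 = 0: r = r^2 mod 23 = 16^2 = 3
  bit 3 = 0: r = r^2 mod 23 = 3^2 = 9
  bit 4 = 0: r = r^2 mod 23 = 9^2 = 12
  -> A = 12
B = 19^10 mod 23  (bits of 10 = 1010)
  bit 0 = 1: r = r^2 * 19 mod 23 = 1^2 * 19 = 1*19 = 19
  bit 1 = 0: r = r^2 mod 23 = 19^2 = 16
  bit 2 = 1: r = r^2 * 19 mod 23 = 16^2 * 19 = 3*19 = 11
  bit 3 = 0: r = r^2 mod 23 = 11^2 = 6
  -> B = 6
s = B^a = 6^16 mod 23  (bits of 16 = 10000)
  bit 0 = 1: r = r^2 * 6 mod 23 = 1^2 * 6 = 1*6 = 6
  bit 1 = 0: r = r^2 mod 23 = 6^2 = 13
  bit 2 = 0: r = r^2 mod 23 = 13^2 = 8
  bit 3 = 0: r = r^2 mod 23 = 8^2 = 18
  bit 4 = 0: r = r^2 mod 23 = 18^2 = 2
  -> s = B^a = 2

Answer: 2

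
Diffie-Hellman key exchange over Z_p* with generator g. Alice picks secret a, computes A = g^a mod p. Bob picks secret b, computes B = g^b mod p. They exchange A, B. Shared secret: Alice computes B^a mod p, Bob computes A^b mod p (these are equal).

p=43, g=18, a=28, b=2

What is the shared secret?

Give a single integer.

Answer: 6

Derivation:
A = 18^28 mod 43  (bits of 28 = 11100)
  bit 0 = 1: r = r^2 * 18 mod 43 = 1^2 * 18 = 1*18 = 18
  bit 1 = 1: r = r^2 * 18 mod 43 = 18^2 * 18 = 23*18 = 27
  bit 2 = 1: r = r^2 * 18 mod 43 = 27^2 * 18 = 41*18 = 7
  bit 3 = 0: r = r^2 mod 43 = 7^2 = 6
  bit 4 = 0: r = r^2 mod 43 = 6^2 = 36
  -> A = 36
B = 18^2 mod 43  (bits of 2 = 10)
  bit 0 = 1: r = r^2 * 18 mod 43 = 1^2 * 18 = 1*18 = 18
  bit 1 = 0: r = r^2 mod 43 = 18^2 = 23
  -> B = 23
s = B^a = 23^28 mod 43  (bits of 28 = 11100)
  bit 0 = 1: r = r^2 * 23 mod 43 = 1^2 * 23 = 1*23 = 23
  bit 1 = 1: r = r^2 * 23 mod 43 = 23^2 * 23 = 13*23 = 41
  bit 2 = 1: r = r^2 * 23 mod 43 = 41^2 * 23 = 4*23 = 6
  bit 3 = 0: r = r^2 mod 43 = 6^2 = 36
  bit 4 = 0: r = r^2 mod 43 = 36^2 = 6
  -> s = B^a = 6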